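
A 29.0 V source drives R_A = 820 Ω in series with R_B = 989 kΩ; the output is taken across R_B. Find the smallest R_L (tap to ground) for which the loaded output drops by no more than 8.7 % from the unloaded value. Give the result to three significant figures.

Output resistance R_th = R_A‖R_B = (820 × 989000)/989800 = 819.3 Ω.
The fractional drop is R_th/(R_th + R_L); requiring this ≤ 0.0870 gives R_L ≥ R_th(1/0.0870 − 1) = 819.3 × 10.49 = 8.60 kΩ.

R_L(min) ≈ 8.60 kΩ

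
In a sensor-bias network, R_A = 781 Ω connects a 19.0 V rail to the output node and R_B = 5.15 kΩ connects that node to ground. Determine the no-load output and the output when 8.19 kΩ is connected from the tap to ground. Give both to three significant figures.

Unloaded: 16.5 V; loaded: 15.2 V

Open-circuit: V = 19.0 × 5150/(781 + 5150) = 16.5 V.
With the load, R_B becomes R_B‖R_L = 3162 Ω, so V = 19.0 × 3162/3943 = 15.2 V.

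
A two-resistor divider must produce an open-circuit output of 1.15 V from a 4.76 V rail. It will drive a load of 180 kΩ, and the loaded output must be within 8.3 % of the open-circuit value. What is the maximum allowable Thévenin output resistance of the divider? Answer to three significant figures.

Loading drop = R_th/(R_th + R_L) ≤ 0.0830, so R_th ≤ R_L · ε/(1−ε) = 180 kΩ × 0.0830/0.9170 = 16.3 kΩ.

R_th ≤ 16.3 kΩ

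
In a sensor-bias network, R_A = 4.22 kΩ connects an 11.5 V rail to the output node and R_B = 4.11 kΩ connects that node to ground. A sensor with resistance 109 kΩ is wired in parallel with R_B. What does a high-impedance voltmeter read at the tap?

V_out ≈ 5.57 V

The load sits in parallel with R_B: R_B‖R_L = (4.11 × 109) / (4.11 + 109) = 3.961 kΩ.
V_out = 11.5 × 3.961 / (4.22 + 3.961) = 11.5 × 3.961/8.181 = 5.57 V.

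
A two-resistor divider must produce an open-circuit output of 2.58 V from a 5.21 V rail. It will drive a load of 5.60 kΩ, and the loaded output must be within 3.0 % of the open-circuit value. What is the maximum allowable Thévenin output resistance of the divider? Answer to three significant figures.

Loading drop = R_th/(R_th + R_L) ≤ 0.0300, so R_th ≤ R_L · ε/(1−ε) = 5.60 kΩ × 0.0300/0.9700 = 173 Ω.
(Any R1, R2 with R2/(R1+R2) = 0.495 and R1‖R2 ≤ 173 Ω will meet the spec.)

R_th ≤ 173 Ω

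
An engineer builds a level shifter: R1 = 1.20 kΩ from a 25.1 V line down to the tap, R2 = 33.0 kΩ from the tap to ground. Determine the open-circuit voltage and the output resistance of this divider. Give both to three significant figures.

V_th = 24.2 V, R_th = 1.16 kΩ

V_th is the open-circuit tap voltage: 25.1 × 33.0/(1.20 + 33.0) = 24.2 V.
With the supply zeroed, R1 and R2 appear in parallel from the tap: R_th = R1‖R2 = (1.20 × 33.0)/34.20 = 1.16 kΩ.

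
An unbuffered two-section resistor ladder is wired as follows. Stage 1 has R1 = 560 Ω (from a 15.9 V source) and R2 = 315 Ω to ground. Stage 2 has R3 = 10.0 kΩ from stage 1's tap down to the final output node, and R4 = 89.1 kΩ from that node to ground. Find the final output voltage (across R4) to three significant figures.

Stage 2 presents R3+R4 = 99100 Ω as a load on stage 1's tap.
Stage 1's lower leg becomes R2‖(R3+R4) = 314.0 Ω, so V_mid = 15.9 × 314.0/874.0 = 5.712 V.
Stage 2 is itself unloaded: V_out = V_mid × R4/(R3+R4) = 5.712 × 89100/99100 = 5.14 V.

V_out ≈ 5.14 V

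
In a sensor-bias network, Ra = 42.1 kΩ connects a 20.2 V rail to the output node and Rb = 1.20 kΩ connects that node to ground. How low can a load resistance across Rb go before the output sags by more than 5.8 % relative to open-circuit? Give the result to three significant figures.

R_L(min) ≈ 18.9 kΩ

Output resistance R_th = Ra‖Rb = (42.1 × 1.20)/43.30 = 1.167 kΩ.
The fractional drop is R_th/(R_th + R_L); requiring this ≤ 0.0580 gives R_L ≥ R_th(1/0.0580 − 1) = 1.167 × 16.24 = 18.9 kΩ.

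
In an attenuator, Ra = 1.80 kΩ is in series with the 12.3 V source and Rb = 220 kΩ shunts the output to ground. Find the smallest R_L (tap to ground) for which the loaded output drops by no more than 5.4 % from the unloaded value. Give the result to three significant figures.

Output resistance R_th = Ra‖Rb = (1.80 × 220)/221.8 = 1.785 kΩ.
The fractional drop is R_th/(R_th + R_L); requiring this ≤ 0.0540 gives R_L ≥ R_th(1/0.0540 − 1) = 1.785 × 17.52 = 31.3 kΩ.

R_L(min) ≈ 31.3 kΩ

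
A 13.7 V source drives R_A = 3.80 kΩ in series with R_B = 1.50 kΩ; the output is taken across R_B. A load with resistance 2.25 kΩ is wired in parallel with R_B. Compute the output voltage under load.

The load sits in parallel with R_B: R_B‖R_L = (1.50 × 2.25) / (1.50 + 2.25) = 0.9000 kΩ.
V_out = 13.7 × 0.9000 / (3.80 + 0.9000) = 13.7 × 0.9000/4.700 = 2.62 V.
(Unloaded it would have been 3.88 V.)

V_out ≈ 2.62 V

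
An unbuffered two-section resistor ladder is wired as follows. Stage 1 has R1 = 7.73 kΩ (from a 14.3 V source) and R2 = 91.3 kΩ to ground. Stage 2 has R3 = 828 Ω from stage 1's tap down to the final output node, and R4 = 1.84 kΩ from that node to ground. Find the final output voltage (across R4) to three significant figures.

V_out ≈ 2.48 V

Stage 2 presents R3+R4 = 2668 Ω as a load on stage 1's tap.
Stage 1's lower leg becomes R2‖(R3+R4) = 2592 Ω, so V_mid = 14.3 × 2592/10320 = 3.591 V.
Stage 2 is itself unloaded: V_out = V_mid × R4/(R3+R4) = 3.591 × 1840/2668 = 2.48 V.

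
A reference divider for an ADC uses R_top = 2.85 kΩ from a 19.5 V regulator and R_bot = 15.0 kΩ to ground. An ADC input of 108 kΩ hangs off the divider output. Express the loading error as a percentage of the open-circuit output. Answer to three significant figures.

The divider's output (Thévenin) resistance is R_top‖R_bot = 2.395 kΩ.
Fractional drop under load = R_th/(R_th + R_L) = 2.395 / (2.395 + 108) = 0.02169.
So the output falls by 2.17 %.

2.17 %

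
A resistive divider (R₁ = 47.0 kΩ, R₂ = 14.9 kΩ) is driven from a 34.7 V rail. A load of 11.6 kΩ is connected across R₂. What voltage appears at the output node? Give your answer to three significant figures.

The load sits in parallel with R₂: R₂‖R_L = (14.9 × 11.6) / (14.9 + 11.6) = 6.522 kΩ.
V_out = 34.7 × 6.522 / (47.0 + 6.522) = 34.7 × 6.522/53.52 = 4.23 V.
(Unloaded it would have been 8.35 V.)

V_out ≈ 4.23 V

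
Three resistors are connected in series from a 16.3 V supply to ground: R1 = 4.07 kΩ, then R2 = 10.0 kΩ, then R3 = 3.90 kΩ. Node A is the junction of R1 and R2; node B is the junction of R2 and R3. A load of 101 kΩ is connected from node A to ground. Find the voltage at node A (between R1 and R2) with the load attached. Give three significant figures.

V ≈ 12.2 V

Below node A the series string R2+R3 = 13.90 kΩ sits in parallel with the 101 kΩ load: 12.22 kΩ.
V_A = 16.3 × 12.22/(4.07 + 12.22) = 12.2 V.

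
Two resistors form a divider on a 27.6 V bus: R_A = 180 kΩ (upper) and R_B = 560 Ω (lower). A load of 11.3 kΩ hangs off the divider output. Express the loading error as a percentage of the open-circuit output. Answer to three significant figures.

The divider's output (Thévenin) resistance is R_A‖R_B = 558.3 Ω.
Fractional drop under load = R_th/(R_th + R_L) = 558.3 / (558.3 + 11300) = 0.04708.
So the output falls by 4.71 %.

4.71 %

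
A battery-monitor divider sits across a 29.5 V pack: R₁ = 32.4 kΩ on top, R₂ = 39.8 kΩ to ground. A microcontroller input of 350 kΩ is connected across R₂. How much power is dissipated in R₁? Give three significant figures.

P ≈ 6.07 mW

Total resistance from the source is R₁ + (R₂‖R_L) = 68.14 kΩ, so I = 29.5/68.14 kΩ = 0.4330 mA.
P = I²·R₁ = (0.4330 mA)² × 32.4 kΩ = 6.07 mW.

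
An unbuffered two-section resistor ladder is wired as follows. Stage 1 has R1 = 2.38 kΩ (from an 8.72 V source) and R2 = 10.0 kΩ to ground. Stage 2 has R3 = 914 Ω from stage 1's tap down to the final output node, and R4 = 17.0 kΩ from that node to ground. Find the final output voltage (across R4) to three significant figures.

Stage 2 presents R3+R4 = 17910 Ω as a load on stage 1's tap.
Stage 1's lower leg becomes R2‖(R3+R4) = 6418 Ω, so V_mid = 8.72 × 6418/8798 = 6.361 V.
Stage 2 is itself unloaded: V_out = V_mid × R4/(R3+R4) = 6.361 × 17000/17910 = 6.04 V.

V_out ≈ 6.04 V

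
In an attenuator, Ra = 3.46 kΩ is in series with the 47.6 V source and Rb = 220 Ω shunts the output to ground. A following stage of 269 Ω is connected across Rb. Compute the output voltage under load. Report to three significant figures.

V_out ≈ 1.61 V

The load sits in parallel with Rb: Rb‖R_L = (220 × 269) / (220 + 269) = 121.0 Ω.
V_out = 47.6 × 121.0 / (3460 + 121.0) = 47.6 × 121.0/3581 = 1.61 V.
(Unloaded it would have been 2.85 V.)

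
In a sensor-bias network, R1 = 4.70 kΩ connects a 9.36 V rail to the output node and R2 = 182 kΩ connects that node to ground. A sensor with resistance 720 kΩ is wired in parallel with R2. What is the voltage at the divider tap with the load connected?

The load sits in parallel with R2: R2‖R_L = (182 × 720) / (182 + 720) = 145.3 kΩ.
V_out = 9.36 × 145.3 / (4.70 + 145.3) = 9.36 × 145.3/150.0 = 9.07 V.

V_out ≈ 9.07 V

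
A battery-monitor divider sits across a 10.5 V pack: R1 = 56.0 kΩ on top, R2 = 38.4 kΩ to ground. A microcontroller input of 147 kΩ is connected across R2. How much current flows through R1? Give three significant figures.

I ≈ 0.121 mA

R2‖R_L = 30.45 kΩ, so the source sees R1 + R2‖R_L = 86.45 kΩ.
I = 10.5 V / 86.45 kΩ = 0.121 mA.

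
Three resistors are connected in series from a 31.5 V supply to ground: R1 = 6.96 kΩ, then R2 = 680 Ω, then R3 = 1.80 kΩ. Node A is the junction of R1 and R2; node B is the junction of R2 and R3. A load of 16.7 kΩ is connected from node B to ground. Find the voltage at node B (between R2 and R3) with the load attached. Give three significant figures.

V ≈ 5.52 V

At node B, R3 is in parallel with the load: R3‖R_L = 1625 Ω.
Below node A the resistance is R2 + (R3‖R_L) = 2305 Ω, so V_A = 31.5 × 2305/9265 = 7.836 V.
Then V_B = V_A × (R3‖R_L)/(R2 + R3‖R_L) = 7.836 × 1625/2305 = 5.52 V.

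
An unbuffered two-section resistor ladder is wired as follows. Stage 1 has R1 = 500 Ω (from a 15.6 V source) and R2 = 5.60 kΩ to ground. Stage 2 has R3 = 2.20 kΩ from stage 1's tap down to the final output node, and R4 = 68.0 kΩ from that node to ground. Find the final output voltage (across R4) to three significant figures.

Stage 2 presents R3+R4 = 70200 Ω as a load on stage 1's tap.
Stage 1's lower leg becomes R2‖(R3+R4) = 5186 Ω, so V_mid = 15.6 × 5186/5686 = 14.23 V.
Stage 2 is itself unloaded: V_out = V_mid × R4/(R3+R4) = 14.23 × 68000/70200 = 13.8 V.

V_out ≈ 13.8 V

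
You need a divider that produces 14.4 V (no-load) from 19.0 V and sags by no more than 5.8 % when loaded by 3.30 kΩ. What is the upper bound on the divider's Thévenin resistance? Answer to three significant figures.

R_th ≤ 203 Ω

Loading drop = R_th/(R_th + R_L) ≤ 0.0580, so R_th ≤ R_L · ε/(1−ε) = 3.30 kΩ × 0.0580/0.9420 = 203 Ω.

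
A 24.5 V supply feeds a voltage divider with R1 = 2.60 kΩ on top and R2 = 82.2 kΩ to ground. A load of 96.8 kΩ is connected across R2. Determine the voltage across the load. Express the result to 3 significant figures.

The load sits in parallel with R2: R2‖R_L = (82.2 × 96.8) / (82.2 + 96.8) = 44.45 kΩ.
V_out = 24.5 × 44.45 / (2.60 + 44.45) = 24.5 × 44.45/47.05 = 23.1 V.

V_out ≈ 23.1 V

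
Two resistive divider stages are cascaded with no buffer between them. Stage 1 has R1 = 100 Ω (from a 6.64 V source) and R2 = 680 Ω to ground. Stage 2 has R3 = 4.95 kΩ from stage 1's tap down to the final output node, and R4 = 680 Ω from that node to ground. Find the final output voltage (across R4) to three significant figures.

V_out ≈ 0.689 V

Stage 2 presents R3+R4 = 5630 Ω as a load on stage 1's tap.
Stage 1's lower leg becomes R2‖(R3+R4) = 606.7 Ω, so V_mid = 6.64 × 606.7/706.7 = 5.700 V.
Stage 2 is itself unloaded: V_out = V_mid × R4/(R3+R4) = 5.700 × 680/5630 = 0.689 V.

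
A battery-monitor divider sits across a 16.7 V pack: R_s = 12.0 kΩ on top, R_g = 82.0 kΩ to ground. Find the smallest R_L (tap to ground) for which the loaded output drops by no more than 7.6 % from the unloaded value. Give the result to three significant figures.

R_L(min) ≈ 127 kΩ

Output resistance R_th = R_s‖R_g = (12.0 × 82.0)/94.00 = 10.47 kΩ.
The fractional drop is R_th/(R_th + R_L); requiring this ≤ 0.0760 gives R_L ≥ R_th(1/0.0760 − 1) = 10.47 × 12.16 = 127 kΩ.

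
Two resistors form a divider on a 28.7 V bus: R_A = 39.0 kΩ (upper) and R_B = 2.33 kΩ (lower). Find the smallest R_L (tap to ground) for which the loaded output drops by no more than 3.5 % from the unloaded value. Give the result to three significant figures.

Output resistance R_th = R_A‖R_B = (39.0 × 2.33)/41.33 = 2.199 kΩ.
The fractional drop is R_th/(R_th + R_L); requiring this ≤ 0.0350 gives R_L ≥ R_th(1/0.0350 − 1) = 2.199 × 27.57 = 60.6 kΩ.

R_L(min) ≈ 60.6 kΩ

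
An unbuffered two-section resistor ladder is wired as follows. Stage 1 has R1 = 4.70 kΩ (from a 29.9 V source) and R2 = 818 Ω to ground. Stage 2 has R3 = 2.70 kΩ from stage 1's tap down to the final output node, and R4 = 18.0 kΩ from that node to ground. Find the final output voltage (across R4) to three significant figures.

V_out ≈ 3.73 V

Stage 2 presents R3+R4 = 20700 Ω as a load on stage 1's tap.
Stage 1's lower leg becomes R2‖(R3+R4) = 786.9 Ω, so V_mid = 29.9 × 786.9/5487 = 4.288 V.
Stage 2 is itself unloaded: V_out = V_mid × R4/(R3+R4) = 4.288 × 18000/20700 = 3.73 V.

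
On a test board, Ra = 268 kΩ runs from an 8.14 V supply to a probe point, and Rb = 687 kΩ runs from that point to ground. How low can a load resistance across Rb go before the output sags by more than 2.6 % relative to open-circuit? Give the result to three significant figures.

R_L(min) ≈ 7.22 MΩ

Output resistance R_th = Ra‖Rb = (268 × 687)/955.0 = 192.8 kΩ.
The fractional drop is R_th/(R_th + R_L); requiring this ≤ 0.0260 gives R_L ≥ R_th(1/0.0260 − 1) = 192.8 × 37.46 = 7.22 MΩ.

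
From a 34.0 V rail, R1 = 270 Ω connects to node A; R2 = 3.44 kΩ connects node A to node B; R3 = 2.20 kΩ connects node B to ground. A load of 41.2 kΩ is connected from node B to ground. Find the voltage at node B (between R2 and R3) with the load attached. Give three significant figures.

V ≈ 12.2 V

At node B, R3 is in parallel with the load: R3‖R_L = 2088 Ω.
Below node A the resistance is R2 + (R3‖R_L) = 5528 Ω, so V_A = 34.0 × 5528/5798 = 32.42 V.
Then V_B = V_A × (R3‖R_L)/(R2 + R3‖R_L) = 32.42 × 2088/5528 = 12.2 V.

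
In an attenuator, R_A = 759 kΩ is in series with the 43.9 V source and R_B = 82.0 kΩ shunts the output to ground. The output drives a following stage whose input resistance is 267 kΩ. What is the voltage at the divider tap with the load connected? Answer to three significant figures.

The load sits in parallel with R_B: R_B‖R_L = (82.0 × 267) / (82.0 + 267) = 62.73 kΩ.
V_out = 43.9 × 62.73 / (759 + 62.73) = 43.9 × 62.73/821.7 = 3.35 V.

V_out ≈ 3.35 V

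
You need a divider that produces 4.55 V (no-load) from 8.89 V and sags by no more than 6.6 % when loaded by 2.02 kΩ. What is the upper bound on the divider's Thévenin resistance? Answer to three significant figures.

R_th ≤ 143 Ω

Loading drop = R_th/(R_th + R_L) ≤ 0.0660, so R_th ≤ R_L · ε/(1−ε) = 2.02 kΩ × 0.0660/0.9340 = 143 Ω.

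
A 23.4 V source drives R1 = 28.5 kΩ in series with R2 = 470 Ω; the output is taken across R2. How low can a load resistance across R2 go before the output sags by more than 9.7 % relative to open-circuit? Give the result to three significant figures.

R_L(min) ≈ 4.30 kΩ

Output resistance R_th = R1‖R2 = (28500 × 470)/28970 = 462.4 Ω.
The fractional drop is R_th/(R_th + R_L); requiring this ≤ 0.0970 gives R_L ≥ R_th(1/0.0970 − 1) = 462.4 × 9.309 = 4.30 kΩ.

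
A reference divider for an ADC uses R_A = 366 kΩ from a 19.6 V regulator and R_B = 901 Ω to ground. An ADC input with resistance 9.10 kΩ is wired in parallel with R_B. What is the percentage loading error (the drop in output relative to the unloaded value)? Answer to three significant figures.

8.99 %

The divider's output (Thévenin) resistance is R_A‖R_B = 898.8 Ω.
Fractional drop under load = R_th/(R_th + R_L) = 898.8 / (898.8 + 9100) = 0.08989.
So the output falls by 8.99 %.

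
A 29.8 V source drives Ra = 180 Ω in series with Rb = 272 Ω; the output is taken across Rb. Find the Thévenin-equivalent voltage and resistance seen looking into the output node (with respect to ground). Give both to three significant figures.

V_th is the open-circuit tap voltage: 29.8 × 272/(180 + 272) = 17.9 V.
With the supply zeroed, Ra and Rb appear in parallel from the tap: R_th = Ra‖Rb = (180 × 272)/452.0 = 108 Ω.

V_th = 17.9 V, R_th = 108 Ω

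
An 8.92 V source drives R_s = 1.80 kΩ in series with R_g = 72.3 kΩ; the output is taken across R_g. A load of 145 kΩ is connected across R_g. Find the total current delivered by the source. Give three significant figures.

R_g‖R_L = 48.24 kΩ, so the source sees R_s + R_g‖R_L = 50.04 kΩ.
I = 8.92 V / 50.04 kΩ = 0.178 mA.

I ≈ 0.178 mA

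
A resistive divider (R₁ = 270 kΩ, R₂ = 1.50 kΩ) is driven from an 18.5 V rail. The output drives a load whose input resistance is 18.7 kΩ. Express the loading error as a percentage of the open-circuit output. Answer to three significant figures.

7.39 %

The divider's output (Thévenin) resistance is R₁‖R₂ = 1.492 kΩ.
Fractional drop under load = R_th/(R_th + R_L) = 1.492 / (1.492 + 18.7) = 0.07388.
So the output falls by 7.39 %.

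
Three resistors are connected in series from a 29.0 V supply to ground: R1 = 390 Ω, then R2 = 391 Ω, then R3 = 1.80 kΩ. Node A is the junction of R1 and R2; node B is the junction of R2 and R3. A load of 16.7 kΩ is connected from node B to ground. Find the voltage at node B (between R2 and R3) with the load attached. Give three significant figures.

V ≈ 19.6 V

At node B, R3 is in parallel with the load: R3‖R_L = 1625 Ω.
Below node A the resistance is R2 + (R3‖R_L) = 2016 Ω, so V_A = 29.0 × 2016/2406 = 24.30 V.
Then V_B = V_A × (R3‖R_L)/(R2 + R3‖R_L) = 24.30 × 1625/2016 = 19.6 V.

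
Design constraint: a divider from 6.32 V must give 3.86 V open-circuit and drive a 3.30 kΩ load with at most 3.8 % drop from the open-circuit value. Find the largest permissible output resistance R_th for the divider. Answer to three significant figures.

R_th ≤ 130 Ω

Loading drop = R_th/(R_th + R_L) ≤ 0.0380, so R_th ≤ R_L · ε/(1−ε) = 3.30 kΩ × 0.0380/0.9620 = 130 Ω.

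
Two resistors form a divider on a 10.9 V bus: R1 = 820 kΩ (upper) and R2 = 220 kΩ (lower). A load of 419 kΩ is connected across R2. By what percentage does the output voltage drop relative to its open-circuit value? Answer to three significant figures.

29.3 %

Unloaded V = 10.9 × 220/1040 = 2.306 V.
Loaded: R2‖R_L = 144.3 kΩ, giving V = 10.9 × 144.3/964.3 = 1.631 V.
Drop = (2.306 − 1.631) / 2.306 = 29.3 %.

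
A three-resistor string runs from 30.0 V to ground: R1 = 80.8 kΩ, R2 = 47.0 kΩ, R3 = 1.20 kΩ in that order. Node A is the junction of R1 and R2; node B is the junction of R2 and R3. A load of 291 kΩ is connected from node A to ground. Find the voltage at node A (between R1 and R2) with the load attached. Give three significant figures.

Below node A the series string R2+R3 = 48.20 kΩ sits in parallel with the 291 kΩ load: 41.35 kΩ.
V_A = 30.0 × 41.35/(80.8 + 41.35) = 10.2 V.

V ≈ 10.2 V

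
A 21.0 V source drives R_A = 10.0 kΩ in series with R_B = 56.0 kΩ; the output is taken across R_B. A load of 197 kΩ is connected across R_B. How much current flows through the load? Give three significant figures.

R_B‖R_L = 43.60 kΩ; V_out = 21.0 × 43.60/53.60 = 17.08 V.
I_L = V_out / R_L = 17.08 / 197 kΩ = 0.0867 mA.

I_L ≈ 0.0867 mA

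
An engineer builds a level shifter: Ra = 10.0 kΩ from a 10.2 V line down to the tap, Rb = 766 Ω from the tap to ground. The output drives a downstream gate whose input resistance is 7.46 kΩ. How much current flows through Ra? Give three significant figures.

Rb‖R_L = 694.7 Ω, so the source sees Ra + Rb‖R_L = 10690 Ω.
I = 10.2 V / 10690 Ω = 0.954 mA.

I ≈ 0.954 mA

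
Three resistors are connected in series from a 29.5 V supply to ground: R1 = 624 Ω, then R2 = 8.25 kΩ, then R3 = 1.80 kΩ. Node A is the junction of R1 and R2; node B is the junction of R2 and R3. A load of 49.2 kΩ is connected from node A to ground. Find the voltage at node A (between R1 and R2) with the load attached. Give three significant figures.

Below node A the series string R2+R3 = 10050 Ω sits in parallel with the 49200 Ω load: 8345 Ω.
V_A = 29.5 × 8345/(624 + 8345) = 27.4 V.

V ≈ 27.4 V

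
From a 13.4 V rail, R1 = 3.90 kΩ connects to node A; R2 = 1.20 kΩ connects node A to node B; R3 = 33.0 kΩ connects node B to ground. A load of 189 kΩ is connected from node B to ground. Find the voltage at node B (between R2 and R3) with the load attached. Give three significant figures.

V ≈ 11.3 V

At node B, R3 is in parallel with the load: R3‖R_L = 28.09 kΩ.
Below node A the resistance is R2 + (R3‖R_L) = 29.29 kΩ, so V_A = 13.4 × 29.29/33.19 = 11.83 V.
Then V_B = V_A × (R3‖R_L)/(R2 + R3‖R_L) = 11.83 × 28.09/29.29 = 11.3 V.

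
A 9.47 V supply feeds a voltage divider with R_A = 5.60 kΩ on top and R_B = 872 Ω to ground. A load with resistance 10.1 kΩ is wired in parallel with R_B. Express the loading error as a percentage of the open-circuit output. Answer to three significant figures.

6.95 %

The divider's output (Thévenin) resistance is R_A‖R_B = 754.5 Ω.
Fractional drop under load = R_th/(R_th + R_L) = 754.5 / (754.5 + 10100) = 0.06951.
So the output falls by 6.95 %.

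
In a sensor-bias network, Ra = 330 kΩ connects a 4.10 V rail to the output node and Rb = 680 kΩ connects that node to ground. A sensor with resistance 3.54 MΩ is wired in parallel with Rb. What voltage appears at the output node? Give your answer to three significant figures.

The load sits in parallel with Rb: Rb‖R_L = (680 × 3540) / (680 + 3540) = 570.4 kΩ.
V_out = 4.10 × 570.4 / (330 + 570.4) = 4.10 × 570.4/900.4 = 2.60 V.

V_out ≈ 2.60 V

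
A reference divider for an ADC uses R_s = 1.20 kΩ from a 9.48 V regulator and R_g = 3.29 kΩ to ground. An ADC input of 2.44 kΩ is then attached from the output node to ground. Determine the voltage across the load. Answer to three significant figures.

V_out ≈ 5.11 V

The load sits in parallel with R_g: R_g‖R_L = (3.29 × 2.44) / (3.29 + 2.44) = 1.401 kΩ.
V_out = 9.48 × 1.401 / (1.20 + 1.401) = 9.48 × 1.401/2.601 = 5.11 V.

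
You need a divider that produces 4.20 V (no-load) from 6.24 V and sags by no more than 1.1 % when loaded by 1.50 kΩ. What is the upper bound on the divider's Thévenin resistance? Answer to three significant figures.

Loading drop = R_th/(R_th + R_L) ≤ 0.0110, so R_th ≤ R_L · ε/(1−ε) = 1.50 kΩ × 0.0110/0.9890 = 16.7 Ω.
(Any R1, R2 with R2/(R1+R2) = 0.673 and R1‖R2 ≤ 16.7 Ω will meet the spec.)

R_th ≤ 16.7 Ω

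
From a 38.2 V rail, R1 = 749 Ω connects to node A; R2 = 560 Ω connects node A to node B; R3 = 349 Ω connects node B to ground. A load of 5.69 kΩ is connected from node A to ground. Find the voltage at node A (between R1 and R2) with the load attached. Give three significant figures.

V ≈ 19.5 V

Below node A the series string R2+R3 = 909.0 Ω sits in parallel with the 5690 Ω load: 783.8 Ω.
V_A = 38.2 × 783.8/(749 + 783.8) = 19.5 V.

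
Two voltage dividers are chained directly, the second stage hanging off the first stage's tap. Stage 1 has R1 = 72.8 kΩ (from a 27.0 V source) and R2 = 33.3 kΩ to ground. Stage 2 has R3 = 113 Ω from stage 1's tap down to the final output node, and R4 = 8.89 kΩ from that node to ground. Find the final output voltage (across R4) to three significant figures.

V_out ≈ 2.37 V

Stage 2 presents R3+R4 = 9003 Ω as a load on stage 1's tap.
Stage 1's lower leg becomes R2‖(R3+R4) = 7087 Ω, so V_mid = 27.0 × 7087/79890 = 2.395 V.
Stage 2 is itself unloaded: V_out = V_mid × R4/(R3+R4) = 2.395 × 8890/9003 = 2.37 V.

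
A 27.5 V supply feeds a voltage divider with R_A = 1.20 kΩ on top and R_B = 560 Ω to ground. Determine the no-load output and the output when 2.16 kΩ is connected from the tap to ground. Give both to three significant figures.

Unloaded: 8.75 V; loaded: 7.44 V

Open-circuit: V = 27.5 × 560/(1200 + 560) = 8.75 V.
With the load, R_B becomes R_B‖R_L = 444.7 Ω, so V = 27.5 × 444.7/1645 = 7.44 V.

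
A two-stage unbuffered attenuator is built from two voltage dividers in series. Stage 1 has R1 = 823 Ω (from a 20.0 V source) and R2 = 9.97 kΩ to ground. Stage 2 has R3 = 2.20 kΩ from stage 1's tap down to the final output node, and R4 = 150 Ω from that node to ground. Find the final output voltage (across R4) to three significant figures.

V_out ≈ 0.891 V

Stage 2 presents R3+R4 = 2350 Ω as a load on stage 1's tap.
Stage 1's lower leg becomes R2‖(R3+R4) = 1902 Ω, so V_mid = 20.0 × 1902/2725 = 13.96 V.
Stage 2 is itself unloaded: V_out = V_mid × R4/(R3+R4) = 13.96 × 150/2350 = 0.891 V.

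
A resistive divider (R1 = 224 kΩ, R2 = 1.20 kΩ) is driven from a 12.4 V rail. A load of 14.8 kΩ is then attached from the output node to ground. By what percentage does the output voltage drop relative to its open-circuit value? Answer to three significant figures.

The divider's output (Thévenin) resistance is R1‖R2 = 1.194 kΩ.
Fractional drop under load = R_th/(R_th + R_L) = 1.194 / (1.194 + 14.8) = 0.07463.
So the output falls by 7.46 %.

7.46 %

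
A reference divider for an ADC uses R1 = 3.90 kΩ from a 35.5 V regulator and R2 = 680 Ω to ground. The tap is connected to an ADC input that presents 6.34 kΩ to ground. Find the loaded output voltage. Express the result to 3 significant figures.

The load sits in parallel with R2: R2‖R_L = (680 × 6340) / (680 + 6340) = 614.1 Ω.
V_out = 35.5 × 614.1 / (3900 + 614.1) = 35.5 × 614.1/4514 = 4.83 V.

V_out ≈ 4.83 V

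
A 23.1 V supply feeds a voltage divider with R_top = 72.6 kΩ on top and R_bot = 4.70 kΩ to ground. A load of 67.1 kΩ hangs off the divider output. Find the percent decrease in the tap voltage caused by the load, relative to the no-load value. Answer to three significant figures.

The divider's output (Thévenin) resistance is R_top‖R_bot = 4.414 kΩ.
Fractional drop under load = R_th/(R_th + R_L) = 4.414 / (4.414 + 67.1) = 0.06173.
So the output falls by 6.17 %.

6.17 %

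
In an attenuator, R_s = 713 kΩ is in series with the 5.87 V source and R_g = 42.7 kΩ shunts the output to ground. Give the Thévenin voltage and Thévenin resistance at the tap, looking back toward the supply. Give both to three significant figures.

V_th is the open-circuit tap voltage: 5.87 × 42.7/(713 + 42.7) = 0.332 V.
With the supply zeroed, R_s and R_g appear in parallel from the tap: R_th = R_s‖R_g = (713 × 42.7)/755.7 = 40.3 kΩ.

V_th = 0.332 V, R_th = 40.3 kΩ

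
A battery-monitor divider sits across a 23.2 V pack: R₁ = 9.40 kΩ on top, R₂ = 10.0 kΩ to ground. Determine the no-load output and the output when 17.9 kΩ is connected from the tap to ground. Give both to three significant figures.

Open-circuit: V = 23.2 × 10.0/(9.40 + 10.0) = 12.0 V.
With the load, R₂ becomes R₂‖R_L = 6.416 kΩ, so V = 23.2 × 6.416/15.82 = 9.41 V.

Unloaded: 12.0 V; loaded: 9.41 V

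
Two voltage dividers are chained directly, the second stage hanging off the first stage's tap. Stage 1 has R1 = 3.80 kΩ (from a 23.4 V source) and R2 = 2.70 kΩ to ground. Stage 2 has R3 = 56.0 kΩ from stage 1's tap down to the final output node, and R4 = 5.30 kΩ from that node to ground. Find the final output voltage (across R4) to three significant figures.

Stage 2 presents R3+R4 = 61.30 kΩ as a load on stage 1's tap.
Stage 1's lower leg becomes R2‖(R3+R4) = 2.586 kΩ, so V_mid = 23.4 × 2.586/6.386 = 9.476 V.
Stage 2 is itself unloaded: V_out = V_mid × R4/(R3+R4) = 9.476 × 5.30/61.30 = 0.819 V.

V_out ≈ 0.819 V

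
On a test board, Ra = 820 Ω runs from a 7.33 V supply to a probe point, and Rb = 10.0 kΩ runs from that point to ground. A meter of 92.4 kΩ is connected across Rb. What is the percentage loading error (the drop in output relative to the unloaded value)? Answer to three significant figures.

0.814 %

The divider's output (Thévenin) resistance is Ra‖Rb = 757.9 Ω.
Fractional drop under load = R_th/(R_th + R_L) = 757.9 / (757.9 + 92400) = 0.008135.
So the output falls by 0.814 %.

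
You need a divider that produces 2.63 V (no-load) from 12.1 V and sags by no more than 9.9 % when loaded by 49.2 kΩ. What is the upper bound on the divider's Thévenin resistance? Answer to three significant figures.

R_th ≤ 5.41 kΩ

Loading drop = R_th/(R_th + R_L) ≤ 0.0990, so R_th ≤ R_L · ε/(1−ε) = 49.2 kΩ × 0.0990/0.9010 = 5.41 kΩ.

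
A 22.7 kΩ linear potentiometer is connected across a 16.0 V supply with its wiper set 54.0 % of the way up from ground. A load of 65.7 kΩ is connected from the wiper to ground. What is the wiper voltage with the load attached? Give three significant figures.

The wiper splits the pot into (1−α)R = 10.44 kΩ above and αR = 12.26 kΩ below.
Lower section ‖ load = 10.33 kΩ.
V_wiper = 16.0 × 10.33/(10.44 + 10.33) = 7.96 V.

V ≈ 7.96 V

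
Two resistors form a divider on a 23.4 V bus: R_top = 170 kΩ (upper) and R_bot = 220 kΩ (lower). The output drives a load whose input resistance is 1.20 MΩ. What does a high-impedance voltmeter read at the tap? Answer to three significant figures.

The load sits in parallel with R_bot: R_bot‖R_L = (220 × 1200) / (220 + 1200) = 185.9 kΩ.
V_out = 23.4 × 185.9 / (170 + 185.9) = 23.4 × 185.9/355.9 = 12.2 V.

V_out ≈ 12.2 V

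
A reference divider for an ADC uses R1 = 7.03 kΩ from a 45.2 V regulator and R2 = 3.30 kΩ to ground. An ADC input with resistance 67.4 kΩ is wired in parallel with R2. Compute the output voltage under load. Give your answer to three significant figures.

V_out ≈ 14.0 V

The load sits in parallel with R2: R2‖R_L = (3.30 × 67.4) / (3.30 + 67.4) = 3.146 kΩ.
V_out = 45.2 × 3.146 / (7.03 + 3.146) = 45.2 × 3.146/10.18 = 14.0 V.
(Unloaded it would have been 14.4 V.)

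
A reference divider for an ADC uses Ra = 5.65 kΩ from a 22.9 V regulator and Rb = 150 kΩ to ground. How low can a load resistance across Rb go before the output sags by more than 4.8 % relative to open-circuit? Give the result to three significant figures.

Output resistance R_th = Ra‖Rb = (5.65 × 150)/155.7 = 5.445 kΩ.
The fractional drop is R_th/(R_th + R_L); requiring this ≤ 0.0480 gives R_L ≥ R_th(1/0.0480 − 1) = 5.445 × 19.83 = 108 kΩ.

R_L(min) ≈ 108 kΩ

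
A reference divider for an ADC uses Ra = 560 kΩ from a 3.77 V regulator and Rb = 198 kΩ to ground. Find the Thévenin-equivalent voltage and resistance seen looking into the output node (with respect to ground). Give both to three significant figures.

V_th = 0.985 V, R_th = 146 kΩ

V_th is the open-circuit tap voltage: 3.77 × 198/(560 + 198) = 0.985 V.
With the supply zeroed, Ra and Rb appear in parallel from the tap: R_th = Ra‖Rb = (560 × 198)/758.0 = 146 kΩ.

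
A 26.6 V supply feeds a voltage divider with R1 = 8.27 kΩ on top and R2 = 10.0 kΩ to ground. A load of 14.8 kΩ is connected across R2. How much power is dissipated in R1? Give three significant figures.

Total resistance from the source is R1 + (R2‖R_L) = 14.24 kΩ, so I = 26.6/14.24 kΩ = 1.868 mA.
P = I²·R1 = (1.868 mA)² × 8.27 kΩ = 28.9 mW.

P ≈ 28.9 mW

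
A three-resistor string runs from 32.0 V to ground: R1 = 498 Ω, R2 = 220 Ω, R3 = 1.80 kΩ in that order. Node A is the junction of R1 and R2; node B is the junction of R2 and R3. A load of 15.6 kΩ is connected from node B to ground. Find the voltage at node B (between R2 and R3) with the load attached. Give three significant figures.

V ≈ 22.1 V

At node B, R3 is in parallel with the load: R3‖R_L = 1614 Ω.
Below node A the resistance is R2 + (R3‖R_L) = 1834 Ω, so V_A = 32.0 × 1834/2332 = 25.17 V.
Then V_B = V_A × (R3‖R_L)/(R2 + R3‖R_L) = 25.17 × 1614/1834 = 22.1 V.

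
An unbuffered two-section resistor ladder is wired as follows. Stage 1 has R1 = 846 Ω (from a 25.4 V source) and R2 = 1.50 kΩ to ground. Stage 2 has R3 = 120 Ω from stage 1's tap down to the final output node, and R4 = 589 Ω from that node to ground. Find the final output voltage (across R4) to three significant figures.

V_out ≈ 7.65 V

Stage 2 presents R3+R4 = 709.0 Ω as a load on stage 1's tap.
Stage 1's lower leg becomes R2‖(R3+R4) = 481.4 Ω, so V_mid = 25.4 × 481.4/1327 = 9.212 V.
Stage 2 is itself unloaded: V_out = V_mid × R4/(R3+R4) = 9.212 × 589/709.0 = 7.65 V.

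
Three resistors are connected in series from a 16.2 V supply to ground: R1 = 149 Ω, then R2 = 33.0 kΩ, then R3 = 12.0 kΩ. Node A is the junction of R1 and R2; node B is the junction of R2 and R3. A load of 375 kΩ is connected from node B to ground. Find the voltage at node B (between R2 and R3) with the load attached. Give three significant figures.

At node B, R3 is in parallel with the load: R3‖R_L = 11630 Ω.
Below node A the resistance is R2 + (R3‖R_L) = 44630 Ω, so V_A = 16.2 × 44630/44780 = 16.15 V.
Then V_B = V_A × (R3‖R_L)/(R2 + R3‖R_L) = 16.15 × 11630/44630 = 4.21 V.

V ≈ 4.21 V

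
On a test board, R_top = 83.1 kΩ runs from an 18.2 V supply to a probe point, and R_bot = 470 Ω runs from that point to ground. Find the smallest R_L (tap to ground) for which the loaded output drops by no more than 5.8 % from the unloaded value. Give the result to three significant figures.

Output resistance R_th = R_top‖R_bot = (83100 × 470)/83570 = 467.4 Ω.
The fractional drop is R_th/(R_th + R_L); requiring this ≤ 0.0580 gives R_L ≥ R_th(1/0.0580 − 1) = 467.4 × 16.24 = 7.59 kΩ.

R_L(min) ≈ 7.59 kΩ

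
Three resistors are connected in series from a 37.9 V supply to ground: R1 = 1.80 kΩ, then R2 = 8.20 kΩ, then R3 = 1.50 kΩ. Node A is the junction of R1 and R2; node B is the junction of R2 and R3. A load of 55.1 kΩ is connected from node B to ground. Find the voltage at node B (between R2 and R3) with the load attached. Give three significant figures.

At node B, R3 is in parallel with the load: R3‖R_L = 1.460 kΩ.
Below node A the resistance is R2 + (R3‖R_L) = 9.660 kΩ, so V_A = 37.9 × 9.660/11.46 = 31.95 V.
Then V_B = V_A × (R3‖R_L)/(R2 + R3‖R_L) = 31.95 × 1.460/9.660 = 4.83 V.

V ≈ 4.83 V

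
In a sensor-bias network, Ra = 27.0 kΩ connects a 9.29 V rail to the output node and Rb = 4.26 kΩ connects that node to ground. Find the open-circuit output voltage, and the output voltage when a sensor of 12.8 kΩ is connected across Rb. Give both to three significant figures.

Unloaded: 1.27 V; loaded: 0.983 V

Open-circuit: V = 9.29 × 4.26/(27.0 + 4.26) = 1.27 V.
With the load, Rb becomes Rb‖R_L = 3.196 kΩ, so V = 9.29 × 3.196/30.20 = 0.983 V.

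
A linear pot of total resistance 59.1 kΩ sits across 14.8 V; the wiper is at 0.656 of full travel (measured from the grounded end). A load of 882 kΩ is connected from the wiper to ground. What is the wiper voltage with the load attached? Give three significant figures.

The wiper splits the pot into (1−α)R = 20.33 kΩ above and αR = 38.77 kΩ below.
Lower section ‖ load = 37.14 kΩ.
V_wiper = 14.8 × 37.14/(20.33 + 37.14) = 9.56 V.

V ≈ 9.56 V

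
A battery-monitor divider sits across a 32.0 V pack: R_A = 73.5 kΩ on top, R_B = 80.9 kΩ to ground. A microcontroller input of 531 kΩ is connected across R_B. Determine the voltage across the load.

The load sits in parallel with R_B: R_B‖R_L = (80.9 × 531) / (80.9 + 531) = 70.20 kΩ.
V_out = 32.0 × 70.20 / (73.5 + 70.20) = 32.0 × 70.20/143.7 = 15.6 V.

V_out ≈ 15.6 V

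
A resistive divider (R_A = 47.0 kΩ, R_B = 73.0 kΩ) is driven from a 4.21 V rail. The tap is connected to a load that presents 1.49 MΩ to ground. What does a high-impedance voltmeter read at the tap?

The load sits in parallel with R_B: R_B‖R_L = (73.0 × 1490) / (73.0 + 1490) = 69.59 kΩ.
V_out = 4.21 × 69.59 / (47.0 + 69.59) = 4.21 × 69.59/116.6 = 2.51 V.

V_out ≈ 2.51 V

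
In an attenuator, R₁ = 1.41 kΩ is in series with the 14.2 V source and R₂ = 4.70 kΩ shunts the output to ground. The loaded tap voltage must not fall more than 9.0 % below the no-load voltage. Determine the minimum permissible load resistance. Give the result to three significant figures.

Output resistance R_th = R₁‖R₂ = (1.41 × 4.70)/6.110 = 1.085 kΩ.
The fractional drop is R_th/(R_th + R_L); requiring this ≤ 0.0900 gives R_L ≥ R_th(1/0.0900 − 1) = 1.085 × 10.11 = 11.0 kΩ.

R_L(min) ≈ 11.0 kΩ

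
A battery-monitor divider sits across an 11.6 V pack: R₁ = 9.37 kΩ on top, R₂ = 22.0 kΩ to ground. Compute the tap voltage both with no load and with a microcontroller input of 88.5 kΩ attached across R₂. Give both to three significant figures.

Open-circuit: V = 11.6 × 22.0/(9.37 + 22.0) = 8.14 V.
With the load, R₂ becomes R₂‖R_L = 17.62 kΩ, so V = 11.6 × 17.62/26.99 = 7.57 V.

Unloaded: 8.14 V; loaded: 7.57 V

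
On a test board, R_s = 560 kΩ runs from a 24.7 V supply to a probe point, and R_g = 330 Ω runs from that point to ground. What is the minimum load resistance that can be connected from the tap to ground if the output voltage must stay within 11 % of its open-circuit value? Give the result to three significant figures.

R_L(min) ≈ 2.67 kΩ

Output resistance R_th = R_s‖R_g = (560000 × 330)/560300 = 329.8 Ω.
The fractional drop is R_th/(R_th + R_L); requiring this ≤ 0.110 gives R_L ≥ R_th(1/0.110 − 1) = 329.8 × 8.091 = 2.67 kΩ.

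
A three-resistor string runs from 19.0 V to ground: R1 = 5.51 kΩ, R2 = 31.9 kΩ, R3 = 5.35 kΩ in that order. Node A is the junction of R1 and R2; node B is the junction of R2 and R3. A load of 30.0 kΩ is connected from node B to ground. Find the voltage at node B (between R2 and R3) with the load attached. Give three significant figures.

V ≈ 2.06 V

At node B, R3 is in parallel with the load: R3‖R_L = 4.540 kΩ.
Below node A the resistance is R2 + (R3‖R_L) = 36.44 kΩ, so V_A = 19.0 × 36.44/41.95 = 16.50 V.
Then V_B = V_A × (R3‖R_L)/(R2 + R3‖R_L) = 16.50 × 4.540/36.44 = 2.06 V.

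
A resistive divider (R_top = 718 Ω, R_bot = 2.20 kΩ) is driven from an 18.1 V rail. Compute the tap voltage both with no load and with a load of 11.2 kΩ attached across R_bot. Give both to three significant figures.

Unloaded: 13.6 V; loaded: 13.0 V

Open-circuit: V = 18.1 × 2200/(718 + 2200) = 13.6 V.
With the load, R_bot becomes R_bot‖R_L = 1839 Ω, so V = 18.1 × 1839/2557 = 13.0 V.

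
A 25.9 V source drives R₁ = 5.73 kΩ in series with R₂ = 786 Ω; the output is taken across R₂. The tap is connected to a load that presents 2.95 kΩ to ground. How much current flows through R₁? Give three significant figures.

R₂‖R_L = 620.6 Ω, so the source sees R₁ + R₂‖R_L = 6351 Ω.
I = 25.9 V / 6351 Ω = 4.08 mA.

I ≈ 4.08 mA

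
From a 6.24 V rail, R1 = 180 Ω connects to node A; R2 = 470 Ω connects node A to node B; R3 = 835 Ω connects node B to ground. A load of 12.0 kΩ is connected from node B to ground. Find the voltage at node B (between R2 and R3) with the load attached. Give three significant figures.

At node B, R3 is in parallel with the load: R3‖R_L = 780.7 Ω.
Below node A the resistance is R2 + (R3‖R_L) = 1251 Ω, so V_A = 6.24 × 1251/1431 = 5.455 V.
Then V_B = V_A × (R3‖R_L)/(R2 + R3‖R_L) = 5.455 × 780.7/1251 = 3.40 V.

V ≈ 3.40 V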